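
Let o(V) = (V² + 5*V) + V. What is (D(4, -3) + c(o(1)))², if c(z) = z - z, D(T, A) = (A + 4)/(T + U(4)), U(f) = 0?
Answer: 1/16 ≈ 0.062500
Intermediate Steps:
o(V) = V² + 6*V
D(T, A) = (4 + A)/T (D(T, A) = (A + 4)/(T + 0) = (4 + A)/T)
c(z) = 0
(D(4, -3) + c(o(1)))² = ((4 - 3)/4 + 0)² = ((¼)*1 + 0)² = (¼ + 0)² = (¼)² = 1/16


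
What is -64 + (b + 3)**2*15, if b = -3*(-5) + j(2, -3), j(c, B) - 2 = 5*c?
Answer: 13436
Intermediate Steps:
j(c, B) = 2 + 5*c
b = 27 (b = -3*(-5) + (2 + 5*2) = 15 + (2 + 10) = 15 + 12 = 27)
-64 + (b + 3)**2*15 = -64 + (27 + 3)**2*15 = -64 + 30**2*15 = -64 + 900*15 = -64 + 13500 = 13436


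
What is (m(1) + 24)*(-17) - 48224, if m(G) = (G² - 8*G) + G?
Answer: -48530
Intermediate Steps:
m(G) = G² - 7*G
(m(1) + 24)*(-17) - 48224 = (1*(-7 + 1) + 24)*(-17) - 48224 = (1*(-6) + 24)*(-17) - 48224 = (-6 + 24)*(-17) - 48224 = 18*(-17) - 48224 = -306 - 48224 = -48530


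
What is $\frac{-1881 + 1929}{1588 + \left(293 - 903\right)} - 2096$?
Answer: $- \frac{341640}{163} \approx -2095.9$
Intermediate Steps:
$\frac{-1881 + 1929}{1588 + \left(293 - 903\right)} - 2096 = \frac{48}{1588 + \left(293 - 903\right)} - 2096 = \frac{48}{1588 - 610} - 2096 = \frac{48}{978} - 2096 = 48 \cdot \frac{1}{978} - 2096 = \frac{8}{163} - 2096 = - \frac{341640}{163}$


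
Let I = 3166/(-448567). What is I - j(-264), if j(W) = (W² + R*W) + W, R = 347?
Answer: 9947418626/448567 ≈ 22176.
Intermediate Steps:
j(W) = W² + 348*W (j(W) = (W² + 347*W) + W = W² + 348*W)
I = -3166/448567 (I = 3166*(-1/448567) = -3166/448567 ≈ -0.0070580)
I - j(-264) = -3166/448567 - (-264)*(348 - 264) = -3166/448567 - (-264)*84 = -3166/448567 - 1*(-22176) = -3166/448567 + 22176 = 9947418626/448567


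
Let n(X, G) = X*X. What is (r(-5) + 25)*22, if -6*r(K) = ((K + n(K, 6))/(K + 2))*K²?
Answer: 10450/9 ≈ 1161.1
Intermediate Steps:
n(X, G) = X²
r(K) = -K²*(K + K²)/(6*(2 + K)) (r(K) = -(K + K²)/(K + 2)*K²/6 = -(K + K²)/(2 + K)*K²/6 = -K²*(K + K²)/(6*(2 + K)))
(r(-5) + 25)*22 = ((⅙)*(-5)³*(-1 - 1*(-5))/(2 - 5) + 25)*22 = ((⅙)*(-125)*(-1 + 5)/(-3) + 25)*22 = ((⅙)*(-125)*(-⅓)*4 + 25)*22 = (250/9 + 25)*22 = (475/9)*22 = 10450/9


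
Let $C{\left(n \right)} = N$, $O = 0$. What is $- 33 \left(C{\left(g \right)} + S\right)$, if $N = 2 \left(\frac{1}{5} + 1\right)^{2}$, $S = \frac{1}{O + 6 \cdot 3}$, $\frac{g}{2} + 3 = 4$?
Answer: $- \frac{14531}{150} \approx -96.873$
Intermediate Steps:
$g = 2$ ($g = -6 + 2 \cdot 4 = -6 + 8 = 2$)
$S = \frac{1}{18}$ ($S = \frac{1}{0 + 6 \cdot 3} = \frac{1}{0 + 18} = \frac{1}{18} \approx 0.055556$)
$N = \frac{72}{25}$ ($N = 2 \left(\frac{1}{5} + 1\right)^{2} = 2 \left(\frac{6}{5}\right)^{2} = 2 \cdot \frac{36}{25} = \frac{72}{25} \approx 2.88$)
$C{\left(n \right)} = \frac{72}{25}$
$- 33 \left(C{\left(g \right)} + S\right) = - 33 \left(\frac{72}{25} + \frac{1}{18}\right) = \left(-33\right) \frac{1321}{450} = - \frac{14531}{150}$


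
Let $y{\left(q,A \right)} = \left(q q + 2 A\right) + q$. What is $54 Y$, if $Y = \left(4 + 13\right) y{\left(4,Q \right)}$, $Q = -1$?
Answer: $16524$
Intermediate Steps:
$y{\left(q,A \right)} = q + q^{2} + 2 A$ ($y{\left(q,A \right)} = \left(q^{2} + 2 A\right) + q = q + q^{2} + 2 A$)
$Y = 306$ ($Y = \left(4 + 13\right) \left(4 + 4^{2} + 2 \left(-1\right)\right) = 17 \left(4 + 16 - 2\right) = 17 \cdot 18 = 306$)
$54 Y = 54 \cdot 306 = 16524$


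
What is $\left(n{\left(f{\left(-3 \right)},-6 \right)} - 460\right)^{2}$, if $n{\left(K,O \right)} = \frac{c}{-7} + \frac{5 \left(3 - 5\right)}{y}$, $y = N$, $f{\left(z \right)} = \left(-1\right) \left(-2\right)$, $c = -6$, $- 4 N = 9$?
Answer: $\frac{820593316}{3969} \approx 2.0675 \cdot 10^{5}$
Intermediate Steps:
$N = - \frac{9}{4}$ ($N = \left(- \frac{1}{4}\right) 9 = - \frac{9}{4} \approx -2.25$)
$f{\left(z \right)} = 2$
$y = - \frac{9}{4} \approx -2.25$
$n{\left(K,O \right)} = \frac{334}{63}$ ($n{\left(K,O \right)} = - \frac{6}{-7} + \frac{5 \left(3 - 5\right)}{- \frac{9}{4}} = \left(-6\right) \left(- \frac{1}{7}\right) + 5 \left(-2\right) \left(- \frac{4}{9}\right) = \frac{6}{7} - - \frac{40}{9} = \frac{6}{7} + \frac{40}{9} = \frac{334}{63}$)
$\left(n{\left(f{\left(-3 \right)},-6 \right)} - 460\right)^{2} = \left(\frac{334}{63} - 460\right)^{2} = \left(- \frac{28646}{63}\right)^{2} = \frac{820593316}{3969}$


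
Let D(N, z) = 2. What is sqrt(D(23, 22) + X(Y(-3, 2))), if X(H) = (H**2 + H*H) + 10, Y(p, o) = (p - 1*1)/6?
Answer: 2*sqrt(29)/3 ≈ 3.5901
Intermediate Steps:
Y(p, o) = -1/6 + p/6 (Y(p, o) = (p - 1)*(1/6) = (-1 + p)*(1/6) = -1/6 + p/6)
X(H) = 10 + 2*H**2 (X(H) = (H**2 + H**2) + 10 = 2*H**2 + 10 = 10 + 2*H**2)
sqrt(D(23, 22) + X(Y(-3, 2))) = sqrt(2 + (10 + 2*(-1/6 + (1/6)*(-3))**2)) = sqrt(2 + (10 + 2*(-1/6 - 1/2)**2)) = sqrt(2 + (10 + 2*(-2/3)**2)) = sqrt(2 + (10 + 2*(4/9))) = sqrt(2 + (10 + 8/9)) = sqrt(2 + 98/9) = sqrt(116/9) = 2*sqrt(29)/3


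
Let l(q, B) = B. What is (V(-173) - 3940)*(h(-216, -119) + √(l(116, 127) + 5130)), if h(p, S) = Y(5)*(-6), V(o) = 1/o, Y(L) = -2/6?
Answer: -1363242/173 - 681621*√5257/173 ≈ -2.9355e+5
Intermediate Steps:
Y(L) = -⅓ (Y(L) = -2*⅙ = -⅓)
h(p, S) = 2 (h(p, S) = -⅓*(-6) = 2)
(V(-173) - 3940)*(h(-216, -119) + √(l(116, 127) + 5130)) = (1/(-173) - 3940)*(2 + √(127 + 5130)) = (-1/173 - 3940)*(2 + √5257) = -681621*(2 + √5257)/173 = -1363242/173 - 681621*√5257/173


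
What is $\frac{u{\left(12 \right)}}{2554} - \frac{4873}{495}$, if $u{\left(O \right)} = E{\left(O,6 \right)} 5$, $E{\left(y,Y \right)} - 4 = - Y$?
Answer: $- \frac{565936}{57465} \approx -9.8484$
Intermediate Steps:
$E{\left(y,Y \right)} = 4 - Y$
$u{\left(O \right)} = -10$ ($u{\left(O \right)} = \left(4 - 6\right) 5 = \left(-2\right) 5 = -10$)
$\frac{u{\left(12 \right)}}{2554} - \frac{4873}{495} = - \frac{10}{2554} - \frac{4873}{495} = \left(-10\right) \frac{1}{2554} - \frac{443}{45} = - \frac{5}{1277} - \frac{443}{45} = - \frac{565936}{57465}$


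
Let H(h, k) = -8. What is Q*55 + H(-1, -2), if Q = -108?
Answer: -5948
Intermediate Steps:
Q*55 + H(-1, -2) = -108*55 - 8 = -5940 - 8 = -5948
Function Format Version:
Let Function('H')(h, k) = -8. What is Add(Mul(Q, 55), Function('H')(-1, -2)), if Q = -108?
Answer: -5948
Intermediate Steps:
Add(Mul(Q, 55), Function('H')(-1, -2)) = Add(Mul(-108, 55), -8) = Add(-5940, -8) = -5948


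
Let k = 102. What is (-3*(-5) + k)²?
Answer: 13689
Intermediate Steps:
(-3*(-5) + k)² = (-3*(-5) + 102)² = (15 + 102)² = 117² = 13689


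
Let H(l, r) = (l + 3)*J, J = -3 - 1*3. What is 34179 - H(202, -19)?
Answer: 35409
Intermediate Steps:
J = -6 (J = -3 - 3 = -6)
H(l, r) = -18 - 6*l (H(l, r) = (l + 3)*(-6) = (3 + l)*(-6) = -18 - 6*l)
34179 - H(202, -19) = 34179 - (-18 - 6*202) = 34179 - (-18 - 1212) = 34179 - 1*(-1230) = 34179 + 1230 = 35409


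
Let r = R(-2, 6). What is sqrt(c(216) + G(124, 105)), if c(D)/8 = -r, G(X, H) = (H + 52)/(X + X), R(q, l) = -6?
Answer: sqrt(747782)/124 ≈ 6.9737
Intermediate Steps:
r = -6
G(X, H) = (52 + H)/(2*X) (G(X, H) = (52 + H)/((2*X)) = (52 + H)*(1/(2*X)) = (52 + H)/(2*X))
c(D) = 48 (c(D) = 8*(-1*(-6)) = 8*6 = 48)
sqrt(c(216) + G(124, 105)) = sqrt(48 + (1/2)*(52 + 105)/124) = sqrt(48 + (1/2)*(1/124)*157) = sqrt(48 + 157/248) = sqrt(12061/248) = sqrt(747782)/124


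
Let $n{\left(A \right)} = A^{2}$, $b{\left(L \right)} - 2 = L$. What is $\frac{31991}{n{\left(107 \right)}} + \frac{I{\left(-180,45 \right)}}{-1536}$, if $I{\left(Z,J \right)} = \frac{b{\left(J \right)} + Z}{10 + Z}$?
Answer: $\frac{8351967203}{2989562880} \approx 2.7937$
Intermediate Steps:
$b{\left(L \right)} = 2 + L$
$I{\left(Z,J \right)} = \frac{2 + J + Z}{10 + Z}$ ($I{\left(Z,J \right)} = \frac{\left(2 + J\right) + Z}{10 + Z} = \frac{2 + J + Z}{10 + Z}$)
$\frac{31991}{n{\left(107 \right)}} + \frac{I{\left(-180,45 \right)}}{-1536} = \frac{31991}{107^{2}} + \frac{\frac{1}{10 - 180} \left(2 + 45 - 180\right)}{-1536} = \frac{31991}{11449} + \frac{1}{-170} \left(-133\right) \left(- \frac{1}{1536}\right) = 31991 \cdot \frac{1}{11449} + \left(- \frac{1}{170}\right) \left(-133\right) \left(- \frac{1}{1536}\right) = \frac{31991}{11449} + \frac{133}{170} \left(- \frac{1}{1536}\right) = \frac{31991}{11449} - \frac{133}{261120} = \frac{8351967203}{2989562880}$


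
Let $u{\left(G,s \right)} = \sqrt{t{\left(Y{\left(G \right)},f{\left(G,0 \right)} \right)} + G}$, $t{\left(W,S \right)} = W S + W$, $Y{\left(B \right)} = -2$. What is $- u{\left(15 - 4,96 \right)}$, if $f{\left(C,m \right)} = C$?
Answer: $- i \sqrt{13} \approx - 3.6056 i$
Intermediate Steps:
$t{\left(W,S \right)} = W + S W$ ($t{\left(W,S \right)} = S W + W = W + S W$)
$u{\left(G,s \right)} = \sqrt{-2 - G}$ ($u{\left(G,s \right)} = \sqrt{- 2 \left(1 + G\right) + G} = \sqrt{\left(-2 - 2 G\right) + G} = \sqrt{-2 - G}$)
$- u{\left(15 - 4,96 \right)} = - \sqrt{-2 - \left(15 - 4\right)} = - \sqrt{-2 - 11} = - \sqrt{-13} = - i \sqrt{13}$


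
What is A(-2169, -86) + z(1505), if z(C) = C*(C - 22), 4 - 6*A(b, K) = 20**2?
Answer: 2231849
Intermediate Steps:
A(b, K) = -66 (A(b, K) = 2/3 - 1/6*20**2 = 2/3 - 1/6*400 = 2/3 - 200/3 = -66)
z(C) = C*(-22 + C)
A(-2169, -86) + z(1505) = -66 + 1505*(-22 + 1505) = -66 + 1505*1483 = -66 + 2231915 = 2231849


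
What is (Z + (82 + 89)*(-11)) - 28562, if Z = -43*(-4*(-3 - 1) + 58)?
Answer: -33625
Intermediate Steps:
Z = -3182 (Z = -43*(-4*(-4) + 58) = -43*(16 + 58) = -43*74 = -3182)
(Z + (82 + 89)*(-11)) - 28562 = (-3182 + (82 + 89)*(-11)) - 28562 = (-3182 + 171*(-11)) - 28562 = (-3182 - 1881) - 28562 = -5063 - 28562 = -33625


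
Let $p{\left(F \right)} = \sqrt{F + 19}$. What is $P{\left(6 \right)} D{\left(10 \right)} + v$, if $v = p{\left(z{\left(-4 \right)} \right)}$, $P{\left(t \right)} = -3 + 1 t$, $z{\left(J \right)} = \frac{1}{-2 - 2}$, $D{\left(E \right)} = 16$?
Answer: $48 + \frac{5 \sqrt{3}}{2} \approx 52.33$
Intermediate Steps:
$z{\left(J \right)} = - \frac{1}{4}$ ($z{\left(J \right)} = \frac{1}{-4} = - \frac{1}{4}$)
$p{\left(F \right)} = \sqrt{19 + F}$
$P{\left(t \right)} = -3 + t$
$v = \frac{5 \sqrt{3}}{2}$ ($v = \sqrt{19 - \frac{1}{4}} = \sqrt{\frac{75}{4}} = \frac{5 \sqrt{3}}{2} \approx 4.3301$)
$P{\left(6 \right)} D{\left(10 \right)} + v = \left(-3 + 6\right) 16 + \frac{5 \sqrt{3}}{2} = 3 \cdot 16 + \frac{5 \sqrt{3}}{2} = 48 + \frac{5 \sqrt{3}}{2}$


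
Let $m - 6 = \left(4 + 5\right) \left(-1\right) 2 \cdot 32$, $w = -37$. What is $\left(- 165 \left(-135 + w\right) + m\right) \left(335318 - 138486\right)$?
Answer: $5473897920$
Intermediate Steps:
$m = -570$ ($m = 6 + \left(4 + 5\right) \left(-1\right) 2 \cdot 32 = 6 + 9 \left(-1\right) 2 \cdot 32 = 6 + \left(-9\right) 2 \cdot 32 = 6 - 576 = -570$)
$\left(- 165 \left(-135 + w\right) + m\right) \left(335318 - 138486\right) = \left(- 165 \left(-135 - 37\right) - 570\right) \left(335318 - 138486\right) = \left(\left(-165\right) \left(-172\right) - 570\right) 196832 = \left(28380 - 570\right) 196832 = 27810 \cdot 196832 = 5473897920$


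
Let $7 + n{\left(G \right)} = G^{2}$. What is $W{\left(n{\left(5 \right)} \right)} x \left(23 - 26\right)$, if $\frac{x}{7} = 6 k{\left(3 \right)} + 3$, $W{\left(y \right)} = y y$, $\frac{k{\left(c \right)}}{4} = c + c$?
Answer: $-1000188$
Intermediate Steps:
$n{\left(G \right)} = -7 + G^{2}$
$k{\left(c \right)} = 8 c$ ($k{\left(c \right)} = 4 \left(c + c\right) = 4 \cdot 2 c = 8 c$)
$W{\left(y \right)} = y^{2}$
$x = 1029$ ($x = 7 \left(6 \cdot 8 \cdot 3 + 3\right) = 7 \left(6 \cdot 24 + 3\right) = 7 \left(144 + 3\right) = 7 \cdot 147 = 1029$)
$W{\left(n{\left(5 \right)} \right)} x \left(23 - 26\right) = \left(-7 + 5^{2}\right)^{2} \cdot 1029 \left(23 - 26\right) = \left(-7 + 25\right)^{2} \cdot 1029 \left(-3\right) = 18^{2} \cdot 1029 \left(-3\right) = 324 \cdot 1029 \left(-3\right) = 333396 \left(-3\right) = -1000188$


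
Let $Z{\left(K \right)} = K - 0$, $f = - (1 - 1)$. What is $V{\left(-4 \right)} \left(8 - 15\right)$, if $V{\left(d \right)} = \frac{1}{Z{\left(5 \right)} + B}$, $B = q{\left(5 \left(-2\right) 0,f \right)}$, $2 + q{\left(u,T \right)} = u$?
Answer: $- \frac{7}{3} \approx -2.3333$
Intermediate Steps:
$f = 0$ ($f = \left(-1\right) 0 = 0$)
$q{\left(u,T \right)} = -2 + u$
$Z{\left(K \right)} = K$ ($Z{\left(K \right)} = K + 0 = K$)
$B = -2$ ($B = -2 + 5 \left(-2\right) 0 = -2 - 0 = -2 + 0 = -2$)
$V{\left(d \right)} = \frac{1}{3}$ ($V{\left(d \right)} = \frac{1}{5 - 2} = \frac{1}{3}$)
$V{\left(-4 \right)} \left(8 - 15\right) = \frac{8 - 15}{3} = \frac{1}{3} \left(-7\right) = - \frac{7}{3}$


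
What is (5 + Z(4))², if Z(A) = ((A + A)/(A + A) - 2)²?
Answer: 36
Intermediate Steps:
Z(A) = 1 (Z(A) = ((2*A)/((2*A)) - 2)² = ((2*A)*(1/(2*A)) - 2)² = (1 - 2)² = (-1)² = 1)
(5 + Z(4))² = (5 + 1)² = 6² = 36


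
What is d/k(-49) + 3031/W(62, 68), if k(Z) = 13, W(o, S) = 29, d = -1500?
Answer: -4097/377 ≈ -10.867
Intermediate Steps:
d/k(-49) + 3031/W(62, 68) = -1500/13 + 3031/29 = -4097/377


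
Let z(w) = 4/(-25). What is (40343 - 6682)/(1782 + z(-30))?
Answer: 841525/44546 ≈ 18.891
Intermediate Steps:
z(w) = -4/25 (z(w) = 4*(-1/25) = -4/25)
(40343 - 6682)/(1782 + z(-30)) = (40343 - 6682)/(1782 - 4/25) = 33661/(44546/25) = 33661*(25/44546) = 841525/44546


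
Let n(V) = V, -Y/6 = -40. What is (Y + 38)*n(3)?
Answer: 834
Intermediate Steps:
Y = 240 (Y = -6*(-40) = 240)
(Y + 38)*n(3) = (240 + 38)*3 = 278*3 = 834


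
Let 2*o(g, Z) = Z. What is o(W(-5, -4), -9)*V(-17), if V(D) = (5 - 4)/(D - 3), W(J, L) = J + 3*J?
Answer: 9/40 ≈ 0.22500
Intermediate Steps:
W(J, L) = 4*J
o(g, Z) = Z/2
V(D) = 1/(-3 + D)
o(W(-5, -4), -9)*V(-17) = ((½)*(-9))/(-3 - 17) = -9/2/(-20) = -9/2*(-1/20) = 9/40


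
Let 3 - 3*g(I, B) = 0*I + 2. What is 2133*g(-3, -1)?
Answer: 711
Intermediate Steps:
g(I, B) = ⅓ (g(I, B) = 1 - (0*I + 2)/3 = 1 - (0 + 2)/3 = 1 - ⅓*2 = 1 - ⅔ = ⅓)
2133*g(-3, -1) = 2133*(⅓) = 711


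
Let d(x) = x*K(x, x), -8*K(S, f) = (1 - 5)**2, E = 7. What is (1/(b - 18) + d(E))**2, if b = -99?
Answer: 2686321/13689 ≈ 196.24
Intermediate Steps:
K(S, f) = -2 (K(S, f) = -(1 - 5)**2/8 = -1/8*(-4)**2 = -1/8*16 = -2)
d(x) = -2*x (d(x) = x*(-2) = -2*x)
(1/(b - 18) + d(E))**2 = (1/(-99 - 18) - 2*7)**2 = (1/(-117) - 14)**2 = (-1/117 - 14)**2 = (-1639/117)**2 = 2686321/13689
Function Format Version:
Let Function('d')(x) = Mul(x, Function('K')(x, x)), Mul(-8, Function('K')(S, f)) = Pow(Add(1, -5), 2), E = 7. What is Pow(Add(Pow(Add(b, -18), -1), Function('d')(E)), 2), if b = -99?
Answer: Rational(2686321, 13689) ≈ 196.24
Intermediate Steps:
Function('K')(S, f) = -2 (Function('K')(S, f) = Mul(Rational(-1, 8), Pow(Add(1, -5), 2)) = Mul(Rational(-1, 8), Pow(-4, 2)) = Mul(Rational(-1, 8), 16) = -2)
Function('d')(x) = Mul(-2, x) (Function('d')(x) = Mul(x, -2) = Mul(-2, x))
Pow(Add(Pow(Add(b, -18), -1), Function('d')(E)), 2) = Pow(Add(Pow(Add(-99, -18), -1), Mul(-2, 7)), 2) = Pow(Add(Pow(-117, -1), -14), 2) = Pow(Add(Rational(-1, 117), -14), 2) = Pow(Rational(-1639, 117), 2) = Rational(2686321, 13689)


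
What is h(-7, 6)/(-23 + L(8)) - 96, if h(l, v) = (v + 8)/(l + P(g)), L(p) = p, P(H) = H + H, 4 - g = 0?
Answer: -1454/15 ≈ -96.933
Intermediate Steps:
g = 4 (g = 4 - 1*0 = 4 + 0 = 4)
P(H) = 2*H
h(l, v) = (8 + v)/(8 + l) (h(l, v) = (v + 8)/(l + 2*4) = (8 + v)/(l + 8) = (8 + v)/(8 + l))
h(-7, 6)/(-23 + L(8)) - 96 = ((8 + 6)/(8 - 7))/(-23 + 8) - 96 = (14/1)/(-15) - 96 = -14/15 - 96 = -1454/15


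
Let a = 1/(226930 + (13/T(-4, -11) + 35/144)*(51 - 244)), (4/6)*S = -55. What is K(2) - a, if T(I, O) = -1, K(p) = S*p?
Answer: -5450356209/33032461 ≈ -165.00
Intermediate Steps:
S = -165/2 (S = (3/2)*(-55) = -165/2 ≈ -82.500)
K(p) = -165*p/2
a = 144/33032461 (a = 1/(226930 + (13/(-1) + 35/144)*(51 - 244)) = 1/(226930 + (13*(-1) + 35*(1/144))*(-193)) = 1/(226930 + (-13 + 35/144)*(-193)) = 1/(226930 - 1837/144*(-193)) = 1/(226930 + 354541/144) = 1/(33032461/144) = 144/33032461 ≈ 4.3593e-6)
K(2) - a = -165/2*2 - 1*144/33032461 = -165 - 144/33032461 = -5450356209/33032461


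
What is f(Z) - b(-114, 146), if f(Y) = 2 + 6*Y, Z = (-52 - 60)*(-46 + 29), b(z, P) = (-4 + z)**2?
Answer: -2498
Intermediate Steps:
Z = 1904 (Z = -112*(-17) = 1904)
f(Z) - b(-114, 146) = (2 + 6*1904) - (-4 - 114)**2 = (2 + 11424) - 1*(-118)**2 = 11426 - 1*13924 = 11426 - 13924 = -2498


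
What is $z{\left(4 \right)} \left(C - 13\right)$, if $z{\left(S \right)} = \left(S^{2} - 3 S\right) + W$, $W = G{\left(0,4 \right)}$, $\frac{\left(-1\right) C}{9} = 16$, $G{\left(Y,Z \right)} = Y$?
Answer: $-628$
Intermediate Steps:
$C = -144$ ($C = \left(-9\right) 16 = -144$)
$W = 0$
$z{\left(S \right)} = S^{2} - 3 S$ ($z{\left(S \right)} = \left(S^{2} - 3 S\right) + 0 = S^{2} - 3 S$)
$z{\left(4 \right)} \left(C - 13\right) = 4 \left(-3 + 4\right) \left(-144 - 13\right) = 4 \cdot 1 \left(-157\right) = 4 \left(-157\right) = -628$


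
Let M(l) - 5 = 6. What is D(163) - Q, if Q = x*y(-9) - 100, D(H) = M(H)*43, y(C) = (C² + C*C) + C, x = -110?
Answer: 17403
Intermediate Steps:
M(l) = 11 (M(l) = 5 + 6 = 11)
y(C) = C + 2*C² (y(C) = (C² + C²) + C = 2*C² + C = C + 2*C²)
D(H) = 473 (D(H) = 11*43 = 473)
Q = -16930 (Q = -(-990)*(1 + 2*(-9)) - 100 = -(-990)*(1 - 18) - 100 = -(-990)*(-17) - 100 = -110*153 - 100 = -16830 - 100 = -16930)
D(163) - Q = 473 - 1*(-16930) = 473 + 16930 = 17403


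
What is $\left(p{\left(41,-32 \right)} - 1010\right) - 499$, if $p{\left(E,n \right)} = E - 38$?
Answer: $-1506$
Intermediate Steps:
$p{\left(E,n \right)} = -38 + E$
$\left(p{\left(41,-32 \right)} - 1010\right) - 499 = \left(\left(-38 + 41\right) - 1010\right) - 499 = \left(3 - 1010\right) - 499 = -1007 - 499 = -1506$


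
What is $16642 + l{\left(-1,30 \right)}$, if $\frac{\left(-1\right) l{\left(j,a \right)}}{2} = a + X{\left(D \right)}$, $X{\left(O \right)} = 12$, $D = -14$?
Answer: $16558$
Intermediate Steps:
$l{\left(j,a \right)} = -24 - 2 a$ ($l{\left(j,a \right)} = - 2 \left(a + 12\right) = - 2 \left(12 + a\right) = -24 - 2 a$)
$16642 + l{\left(-1,30 \right)} = 16642 - 84 = 16558$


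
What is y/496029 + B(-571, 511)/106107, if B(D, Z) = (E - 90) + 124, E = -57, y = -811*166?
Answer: -4765389883/17544049701 ≈ -0.27162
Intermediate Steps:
y = -134626
B(D, Z) = -23 (B(D, Z) = (-57 - 90) + 124 = -147 + 124 = -23)
y/496029 + B(-571, 511)/106107 = -134626/496029 - 23/106107 = -4765389883/17544049701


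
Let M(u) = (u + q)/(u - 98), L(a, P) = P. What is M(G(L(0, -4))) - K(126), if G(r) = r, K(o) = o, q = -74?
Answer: -2129/17 ≈ -125.24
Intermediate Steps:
M(u) = (-74 + u)/(-98 + u) (M(u) = (u - 74)/(u - 98) = (-74 + u)/(-98 + u))
M(G(L(0, -4))) - K(126) = (-74 - 4)/(-98 - 4) - 1*126 = -78/(-102) - 126 = -1/102*(-78) - 126 = 13/17 - 126 = -2129/17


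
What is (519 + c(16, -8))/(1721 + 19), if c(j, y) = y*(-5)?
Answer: 559/1740 ≈ 0.32126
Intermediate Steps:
c(j, y) = -5*y
(519 + c(16, -8))/(1721 + 19) = (519 - 5*(-8))/(1721 + 19) = (519 + 40)/1740 = 559*(1/1740) = 559/1740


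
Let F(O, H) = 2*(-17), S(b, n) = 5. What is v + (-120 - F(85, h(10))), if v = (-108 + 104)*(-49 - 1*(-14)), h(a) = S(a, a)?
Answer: 54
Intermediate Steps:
h(a) = 5
F(O, H) = -34
v = 140 (v = -4*(-49 + 14) = -4*(-35) = 140)
v + (-120 - F(85, h(10))) = 140 + (-120 - 1*(-34)) = 140 + (-120 + 34) = 140 - 86 = 54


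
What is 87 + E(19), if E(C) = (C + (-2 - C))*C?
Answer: 49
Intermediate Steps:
E(C) = -2*C
87 + E(19) = 87 - 2*19 = 87 - 38 = 49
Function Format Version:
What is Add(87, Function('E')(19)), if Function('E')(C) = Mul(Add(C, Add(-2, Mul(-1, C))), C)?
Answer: 49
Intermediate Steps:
Function('E')(C) = Mul(-2, C)
Add(87, Function('E')(19)) = Add(87, Mul(-2, 19)) = Add(87, -38) = 49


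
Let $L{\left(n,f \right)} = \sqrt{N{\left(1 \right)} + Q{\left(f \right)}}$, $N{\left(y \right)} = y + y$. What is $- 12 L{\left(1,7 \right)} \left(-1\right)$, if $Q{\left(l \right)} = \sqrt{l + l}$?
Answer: $12 \sqrt{2 + \sqrt{14}} \approx 28.754$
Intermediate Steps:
$N{\left(y \right)} = 2 y$
$Q{\left(l \right)} = \sqrt{2} \sqrt{l}$ ($Q{\left(l \right)} = \sqrt{2 l} = \sqrt{2} \sqrt{l}$)
$L{\left(n,f \right)} = \sqrt{2 + \sqrt{2} \sqrt{f}}$ ($L{\left(n,f \right)} = \sqrt{2 \cdot 1 + \sqrt{2} \sqrt{f}} = \sqrt{2 + \sqrt{2} \sqrt{f}}$)
$- 12 L{\left(1,7 \right)} \left(-1\right) = - 12 \sqrt{2 + \sqrt{2} \sqrt{7}} \left(-1\right) = - 12 \sqrt{2 + \sqrt{14}} \left(-1\right) = 12 \sqrt{2 + \sqrt{14}}$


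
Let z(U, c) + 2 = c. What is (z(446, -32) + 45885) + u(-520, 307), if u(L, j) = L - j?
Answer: 45024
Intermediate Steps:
z(U, c) = -2 + c
(z(446, -32) + 45885) + u(-520, 307) = ((-2 - 32) + 45885) + (-520 - 1*307) = (-34 + 45885) + (-520 - 307) = 45851 - 827 = 45024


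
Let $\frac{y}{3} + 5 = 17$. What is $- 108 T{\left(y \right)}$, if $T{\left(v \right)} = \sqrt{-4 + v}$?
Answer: $- 432 \sqrt{2} \approx -610.94$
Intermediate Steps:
$y = 36$ ($y = -15 + 3 \cdot 17 = -15 + 51 = 36$)
$- 108 T{\left(y \right)} = - 108 \sqrt{-4 + 36} = - 108 \sqrt{32} = - 108 \cdot 4 \sqrt{2} = - 432 \sqrt{2}$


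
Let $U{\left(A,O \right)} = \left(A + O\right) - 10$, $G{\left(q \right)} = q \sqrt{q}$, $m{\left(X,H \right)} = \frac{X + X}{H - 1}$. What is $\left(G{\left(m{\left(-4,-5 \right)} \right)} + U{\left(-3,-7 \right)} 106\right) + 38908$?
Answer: $36788 + \frac{8 \sqrt{3}}{9} \approx 36790.0$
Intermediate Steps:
$m{\left(X,H \right)} = \frac{2 X}{-1 + H}$
$G{\left(q \right)} = q^{\frac{3}{2}}$
$U{\left(A,O \right)} = -10 + A + O$
$\left(G{\left(m{\left(-4,-5 \right)} \right)} + U{\left(-3,-7 \right)} 106\right) + 38908 = \left(\left(2 \left(-4\right) \frac{1}{-1 - 5}\right)^{\frac{3}{2}} + \left(-10 - 3 - 7\right) 106\right) + 38908 = \left(\left(2 \left(-4\right) \frac{1}{-6}\right)^{\frac{3}{2}} - 2120\right) + 38908 = \left(\left(2 \left(-4\right) \left(- \frac{1}{6}\right)\right)^{\frac{3}{2}} - 2120\right) + 38908 = \left(\left(\frac{4}{3}\right)^{\frac{3}{2}} - 2120\right) + 38908 = \left(\frac{8 \sqrt{3}}{9} - 2120\right) + 38908 = \left(-2120 + \frac{8 \sqrt{3}}{9}\right) + 38908 = 36788 + \frac{8 \sqrt{3}}{9}$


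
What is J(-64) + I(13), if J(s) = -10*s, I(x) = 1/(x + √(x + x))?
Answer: 7041/11 - √26/143 ≈ 640.06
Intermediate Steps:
I(x) = 1/(x + √2*√x) (I(x) = 1/(x + √(2*x)) = 1/(x + √2*√x))
J(-64) + I(13) = -10*(-64) + 1/(13 + √2*√13) = 640 + 1/(13 + √26)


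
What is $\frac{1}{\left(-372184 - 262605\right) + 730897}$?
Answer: $\frac{1}{96108} \approx 1.0405 \cdot 10^{-5}$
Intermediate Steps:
$\frac{1}{\left(-372184 - 262605\right) + 730897} = \frac{1}{-634789 + 730897} = \frac{1}{96108}$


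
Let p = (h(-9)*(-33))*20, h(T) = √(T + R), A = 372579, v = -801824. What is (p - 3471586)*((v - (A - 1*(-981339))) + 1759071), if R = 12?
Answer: 1377077490206 + 261802860*√3 ≈ 1.3775e+12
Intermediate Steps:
h(T) = √(12 + T) (h(T) = √(T + 12) = √(12 + T))
p = -660*√3 (p = (√(12 - 9)*(-33))*20 = (√3*(-33))*20 = -33*√3*20 = -660*√3 ≈ -1143.2)
(p - 3471586)*((v - (A - 1*(-981339))) + 1759071) = (-660*√3 - 3471586)*((-801824 - (372579 - 1*(-981339))) + 1759071) = (-3471586 - 660*√3)*((-801824 - (372579 + 981339)) + 1759071) = (-3471586 - 660*√3)*((-801824 - 1*1353918) + 1759071) = (-3471586 - 660*√3)*((-801824 - 1353918) + 1759071) = (-3471586 - 660*√3)*(-2155742 + 1759071) = (-3471586 - 660*√3)*(-396671) = 1377077490206 + 261802860*√3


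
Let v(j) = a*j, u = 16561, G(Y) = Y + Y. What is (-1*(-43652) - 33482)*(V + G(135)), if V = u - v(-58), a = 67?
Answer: 210691890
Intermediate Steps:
G(Y) = 2*Y
v(j) = 67*j
V = 20447 (V = 16561 - 67*(-58) = 16561 - 1*(-3886) = 16561 + 3886 = 20447)
(-1*(-43652) - 33482)*(V + G(135)) = (-1*(-43652) - 33482)*(20447 + 2*135) = (43652 - 33482)*(20447 + 270) = 10170*20717 = 210691890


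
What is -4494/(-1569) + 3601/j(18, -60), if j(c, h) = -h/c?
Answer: 5664949/5230 ≈ 1083.2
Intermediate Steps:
j(c, h) = -h/c
-4494/(-1569) + 3601/j(18, -60) = -4494/(-1569) + 3601/((-1*(-60)/18)) = -4494*(-1/1569) + 3601/((-1*(-60)*1/18)) = 1498/523 + 3601/(10/3) = 1498/523 + 3601*(3/10) = 1498/523 + 10803/10 = 5664949/5230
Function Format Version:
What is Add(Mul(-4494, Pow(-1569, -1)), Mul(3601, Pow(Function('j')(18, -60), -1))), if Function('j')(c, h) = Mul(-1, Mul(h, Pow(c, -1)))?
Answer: Rational(5664949, 5230) ≈ 1083.2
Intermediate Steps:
Function('j')(c, h) = Mul(-1, h, Pow(c, -1))
Add(Mul(-4494, Pow(-1569, -1)), Mul(3601, Pow(Function('j')(18, -60), -1))) = Add(Mul(-4494, Pow(-1569, -1)), Mul(3601, Pow(Mul(-1, -60, Pow(18, -1)), -1))) = Add(Mul(-4494, Rational(-1, 1569)), Mul(3601, Pow(Mul(-1, -60, Rational(1, 18)), -1))) = Add(Rational(1498, 523), Mul(3601, Pow(Rational(10, 3), -1))) = Add(Rational(1498, 523), Mul(3601, Rational(3, 10))) = Add(Rational(1498, 523), Rational(10803, 10)) = Rational(5664949, 5230)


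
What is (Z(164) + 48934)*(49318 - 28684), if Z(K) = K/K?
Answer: 1009724790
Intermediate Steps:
Z(K) = 1
(Z(164) + 48934)*(49318 - 28684) = (1 + 48934)*(49318 - 28684) = 48935*20634 = 1009724790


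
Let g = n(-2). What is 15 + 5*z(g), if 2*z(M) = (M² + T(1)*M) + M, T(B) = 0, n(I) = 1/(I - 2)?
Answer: 465/32 ≈ 14.531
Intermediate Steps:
n(I) = 1/(-2 + I)
g = -¼ (g = 1/(-2 - 2) = 1/(-4) = -¼ ≈ -0.25000)
z(M) = M/2 + M²/2 (z(M) = ((M² + 0*M) + M)/2 = ((M² + 0) + M)/2 = (M² + M)/2 = (M + M²)/2 = M/2 + M²/2)
15 + 5*z(g) = 15 + 5*((½)*(-¼)*(1 - ¼)) = 15 + 5*((½)*(-¼)*(¾)) = 15 + 5*(-3/32) = 15 - 15/32 = 465/32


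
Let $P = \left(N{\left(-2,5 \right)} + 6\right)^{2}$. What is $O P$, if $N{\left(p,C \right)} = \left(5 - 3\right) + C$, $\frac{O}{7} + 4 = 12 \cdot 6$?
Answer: $80444$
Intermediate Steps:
$O = 476$ ($O = -28 + 7 \cdot 12 \cdot 6 = -28 + 7 \cdot 72 = -28 + 504 = 476$)
$N{\left(p,C \right)} = 2 + C$
$P = 169$ ($P = \left(\left(2 + 5\right) + 6\right)^{2} = \left(7 + 6\right)^{2} = 13^{2} = 169$)
$O P = 476 \cdot 169 = 80444$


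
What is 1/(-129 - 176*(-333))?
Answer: 1/101565 ≈ 9.8459e-6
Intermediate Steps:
1/(-129 - 176*(-333)) = -1/333/(-305) = -1/305*(-1/333) = 1/101565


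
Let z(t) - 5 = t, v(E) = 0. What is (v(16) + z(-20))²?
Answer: 225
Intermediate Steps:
z(t) = 5 + t
(v(16) + z(-20))² = (0 + (5 - 20))² = (0 - 15)² = (-15)² = 225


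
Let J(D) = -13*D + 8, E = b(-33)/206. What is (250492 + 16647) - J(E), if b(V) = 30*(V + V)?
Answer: 27501623/103 ≈ 2.6701e+5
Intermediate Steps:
b(V) = 60*V (b(V) = 30*(2*V) = 60*V)
E = -990/103 (E = (60*(-33))/206 = -1980*1/206 = -990/103 ≈ -9.6116)
J(D) = 8 - 13*D
(250492 + 16647) - J(E) = (250492 + 16647) - (8 - 13*(-990/103)) = 267139 - (8 + 12870/103) = 267139 - 1*13694/103 = 267139 - 13694/103 = 27501623/103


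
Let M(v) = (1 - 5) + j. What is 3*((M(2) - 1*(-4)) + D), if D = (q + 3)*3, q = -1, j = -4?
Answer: 6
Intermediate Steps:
M(v) = -8 (M(v) = (1 - 5) - 4 = -4 - 4 = -8)
D = 6 (D = (-1 + 3)*3 = 2*3 = 6)
3*((M(2) - 1*(-4)) + D) = 3*((-8 - 1*(-4)) + 6) = 3*((-8 + 4) + 6) = 3*(-4 + 6) = 3*2 = 6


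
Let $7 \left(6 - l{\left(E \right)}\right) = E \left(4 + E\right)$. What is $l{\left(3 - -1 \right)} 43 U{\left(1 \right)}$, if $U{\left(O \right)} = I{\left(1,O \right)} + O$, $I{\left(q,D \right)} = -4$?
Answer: $- \frac{1290}{7} \approx -184.29$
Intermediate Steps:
$l{\left(E \right)} = 6 - \frac{E \left(4 + E\right)}{7}$
$U{\left(O \right)} = -4 + O$
$l{\left(3 - -1 \right)} 43 U{\left(1 \right)} = \left(6 - \frac{4 \left(3 - -1\right)}{7} - \frac{\left(3 - -1\right)^{2}}{7}\right) 43 \left(-4 + 1\right) = \left(6 - \frac{4 \left(3 + 1\right)}{7} - \frac{\left(3 + 1\right)^{2}}{7}\right) 43 \left(-3\right) = \left(6 - \frac{16}{7} - \frac{4^{2}}{7}\right) 43 \left(-3\right) = \left(6 - \frac{16}{7} - \frac{16}{7}\right) 43 \left(-3\right) = \frac{10}{7} \cdot 43 \left(-3\right) = \frac{430}{7} \left(-3\right) = - \frac{1290}{7}$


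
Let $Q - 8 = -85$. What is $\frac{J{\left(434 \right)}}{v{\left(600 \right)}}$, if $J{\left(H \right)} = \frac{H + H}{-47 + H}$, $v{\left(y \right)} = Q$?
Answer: $- \frac{124}{4257} \approx -0.029128$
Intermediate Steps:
$Q = -77$ ($Q = 8 - 85 = -77$)
$v{\left(y \right)} = -77$
$J{\left(H \right)} = \frac{2 H}{-47 + H}$
$\frac{J{\left(434 \right)}}{v{\left(600 \right)}} = \frac{2 \cdot 434 \frac{1}{-47 + 434}}{-77} = 2 \cdot 434 \cdot \frac{1}{387} \left(- \frac{1}{77}\right) = \frac{868}{387} \left(- \frac{1}{77}\right) = - \frac{124}{4257}$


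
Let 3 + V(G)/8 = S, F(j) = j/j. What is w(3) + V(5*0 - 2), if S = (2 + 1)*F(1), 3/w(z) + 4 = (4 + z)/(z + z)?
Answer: -18/17 ≈ -1.0588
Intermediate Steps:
F(j) = 1
w(z) = 3/(-4 + (4 + z)/(2*z)) (w(z) = 3/(-4 + (4 + z)/(z + z)) = 3/(-4 + (4 + z)/((2*z))) = 3/(-4 + (4 + z)*(1/(2*z))) = 3/(-4 + (4 + z)/(2*z)))
S = 3 (S = (2 + 1)*1 = 3*1 = 3)
V(G) = 0 (V(G) = -24 + 8*3 = -24 + 24 = 0)
w(3) + V(5*0 - 2) = -6*3/(-4 + 7*3) + 0 = -6*3/(-4 + 21) + 0 = -6*3/17 + 0 = -6*3*1/17 + 0 = -18/17 + 0 = -18/17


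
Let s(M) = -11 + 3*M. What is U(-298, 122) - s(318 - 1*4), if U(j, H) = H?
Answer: -809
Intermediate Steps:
U(-298, 122) - s(318 - 1*4) = 122 - (-11 + 3*(318 - 1*4)) = 122 - (-11 + 3*(318 - 4)) = 122 - (-11 + 3*314) = 122 - (-11 + 942) = 122 - 1*931 = 122 - 931 = -809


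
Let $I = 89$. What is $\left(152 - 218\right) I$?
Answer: $-5874$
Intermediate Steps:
$\left(152 - 218\right) I = \left(152 - 218\right) 89 = \left(-66\right) 89 = -5874$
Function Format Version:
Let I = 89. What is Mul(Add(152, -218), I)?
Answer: -5874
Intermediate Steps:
Mul(Add(152, -218), I) = Mul(Add(152, -218), 89) = Mul(-66, 89) = -5874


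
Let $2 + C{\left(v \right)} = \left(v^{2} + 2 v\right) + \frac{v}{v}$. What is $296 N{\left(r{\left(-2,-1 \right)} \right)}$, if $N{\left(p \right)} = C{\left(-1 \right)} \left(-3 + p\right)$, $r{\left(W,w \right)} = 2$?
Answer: $592$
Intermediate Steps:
$C{\left(v \right)} = -1 + v^{2} + 2 v$ ($C{\left(v \right)} = -2 + \left(\left(v^{2} + 2 v\right) + \frac{v}{v}\right) = -2 + \left(\left(v^{2} + 2 v\right) + 1\right) = -2 + \left(1 + v^{2} + 2 v\right) = -1 + v^{2} + 2 v$)
$N{\left(p \right)} = 6 - 2 p$ ($N{\left(p \right)} = \left(-1 + \left(-1\right)^{2} + 2 \left(-1\right)\right) \left(-3 + p\right) = \left(-1 + 1 - 2\right) \left(-3 + p\right) = - 2 \left(-3 + p\right) = 6 - 2 p$)
$296 N{\left(r{\left(-2,-1 \right)} \right)} = 296 \left(6 - 4\right) = 296 \cdot 2 = 592$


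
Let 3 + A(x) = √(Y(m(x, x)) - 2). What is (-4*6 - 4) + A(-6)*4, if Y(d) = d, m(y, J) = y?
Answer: -40 + 8*I*√2 ≈ -40.0 + 11.314*I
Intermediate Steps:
A(x) = -3 + √(-2 + x) (A(x) = -3 + √(x - 2) = -3 + √(-2 + x))
(-4*6 - 4) + A(-6)*4 = (-4*6 - 4) + (-3 + √(-2 - 6))*4 = (-24 - 4) + (-3 + √(-8))*4 = -28 + (-3 + 2*I*√2)*4 = -28 + (-12 + 8*I*√2) = -40 + 8*I*√2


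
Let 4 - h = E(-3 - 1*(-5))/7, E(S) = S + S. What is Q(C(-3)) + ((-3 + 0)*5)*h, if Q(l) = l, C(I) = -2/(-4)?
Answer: -713/14 ≈ -50.929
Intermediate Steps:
C(I) = ½ (C(I) = -2*(-¼) = ½)
E(S) = 2*S
h = 24/7 (h = 4 - 2*(-3 - 1*(-5))/7 = 4 - 2*(-3 + 5)/7 = 4 - 2*2/7 = 4 - 4/7 = 24/7 ≈ 3.4286)
Q(C(-3)) + ((-3 + 0)*5)*h = ½ + ((-3 + 0)*5)*(24/7) = ½ - 3*5*(24/7) = ½ - 15*24/7 = ½ - 360/7 = -713/14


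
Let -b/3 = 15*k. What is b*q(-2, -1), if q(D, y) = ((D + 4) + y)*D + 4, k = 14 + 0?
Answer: -1260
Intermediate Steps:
k = 14
q(D, y) = 4 + D*(4 + D + y) (q(D, y) = ((4 + D) + y)*D + 4 = (4 + D + y)*D + 4 = D*(4 + D + y) + 4 = 4 + D*(4 + D + y))
b = -630 (b = -45*14 = -3*210 = -630)
b*q(-2, -1) = -630*(4 + (-2)**2 + 4*(-2) - 2*(-1)) = -630*(4 + 4 - 8 + 2) = -630*2 = -1260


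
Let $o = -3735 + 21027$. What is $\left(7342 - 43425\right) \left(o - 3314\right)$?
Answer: $-504368174$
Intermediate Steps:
$o = 17292$
$\left(7342 - 43425\right) \left(o - 3314\right) = \left(7342 - 43425\right) \left(17292 - 3314\right) = \left(-36083\right) 13978 = -504368174$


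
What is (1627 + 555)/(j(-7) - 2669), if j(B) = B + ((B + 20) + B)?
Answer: -1091/1335 ≈ -0.81723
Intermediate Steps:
j(B) = 20 + 3*B (j(B) = B + ((20 + B) + B) = B + (20 + 2*B) = 20 + 3*B)
(1627 + 555)/(j(-7) - 2669) = (1627 + 555)/((20 + 3*(-7)) - 2669) = 2182/((20 - 21) - 2669) = 2182/(-1 - 2669) = 2182/(-2670) = 2182*(-1/2670) = -1091/1335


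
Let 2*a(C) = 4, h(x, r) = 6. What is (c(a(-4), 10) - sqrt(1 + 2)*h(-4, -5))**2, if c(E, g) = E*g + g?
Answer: 1008 - 360*sqrt(3) ≈ 384.46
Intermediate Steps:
a(C) = 2 (a(C) = (1/2)*4 = 2)
c(E, g) = g + E*g
(c(a(-4), 10) - sqrt(1 + 2)*h(-4, -5))**2 = (10*(1 + 2) - sqrt(1 + 2)*6)**2 = (10*3 - sqrt(3)*6)**2 = (30 - 6*sqrt(3))**2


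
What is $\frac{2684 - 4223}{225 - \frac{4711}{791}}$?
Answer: $- \frac{173907}{24752} \approx -7.026$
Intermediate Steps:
$\frac{2684 - 4223}{225 - \frac{4711}{791}} = - \frac{1539}{225 - \frac{673}{113}} = - \frac{1539}{\frac{24752}{113}} = \left(-1539\right) \frac{113}{24752} = - \frac{173907}{24752}$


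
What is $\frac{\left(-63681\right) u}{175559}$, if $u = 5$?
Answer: $- \frac{318405}{175559} \approx -1.8137$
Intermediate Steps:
$\frac{\left(-63681\right) u}{175559} = \frac{\left(-63681\right) 5}{175559} = \left(-318405\right) \frac{1}{175559} = - \frac{318405}{175559}$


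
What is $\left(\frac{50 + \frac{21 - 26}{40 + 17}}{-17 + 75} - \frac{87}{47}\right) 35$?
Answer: $- \frac{5386745}{155382} \approx -34.668$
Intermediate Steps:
$\left(\frac{50 + \frac{21 - 26}{40 + 17}}{-17 + 75} - \frac{87}{47}\right) 35 = \left(\frac{50 - \frac{5}{57}}{58} - \frac{87}{47}\right) 35 = \left(\left(50 - \frac{5}{57}\right) \frac{1}{58} - \frac{87}{47}\right) 35 = \left(\frac{2845}{57} \cdot \frac{1}{58} - \frac{87}{47}\right) 35 = \left(\frac{2845}{3306} - \frac{87}{47}\right) 35 = \left(- \frac{153907}{155382}\right) 35 = - \frac{5386745}{155382}$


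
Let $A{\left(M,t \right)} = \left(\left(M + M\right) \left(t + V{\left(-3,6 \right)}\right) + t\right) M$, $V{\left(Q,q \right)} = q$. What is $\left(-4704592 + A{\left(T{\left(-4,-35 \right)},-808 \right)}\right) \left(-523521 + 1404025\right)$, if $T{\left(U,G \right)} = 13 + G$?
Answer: $-4810327188608$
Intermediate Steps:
$A{\left(M,t \right)} = M \left(t + 2 M \left(6 + t\right)\right)$ ($A{\left(M,t \right)} = \left(\left(M + M\right) \left(t + 6\right) + t\right) M = \left(2 M \left(6 + t\right) + t\right) M = \left(t + 2 M \left(6 + t\right)\right) M = M \left(t + 2 M \left(6 + t\right)\right)$)
$\left(-4704592 + A{\left(T{\left(-4,-35 \right)},-808 \right)}\right) \left(-523521 + 1404025\right) = \left(-4704592 + \left(13 - 35\right) \left(-808 + 12 \left(13 - 35\right) + 2 \left(13 - 35\right) \left(-808\right)\right)\right) \left(-523521 + 1404025\right) = \left(-4704592 - 22 \left(-808 + 12 \left(-22\right) + 2 \left(-22\right) \left(-808\right)\right)\right) 880504 = \left(-4704592 - 22 \left(-808 - 264 + 35552\right)\right) 880504 = \left(-4704592 - 758560\right) 880504 = \left(-5463152\right) 880504 = -4810327188608$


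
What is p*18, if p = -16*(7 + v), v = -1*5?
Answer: -576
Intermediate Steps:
v = -5
p = -32 (p = -16*(7 - 5) = -16*2 = -32)
p*18 = -32*18 = -576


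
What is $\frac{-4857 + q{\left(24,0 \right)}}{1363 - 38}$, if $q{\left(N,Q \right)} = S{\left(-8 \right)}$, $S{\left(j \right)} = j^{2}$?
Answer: $- \frac{4793}{1325} \approx -3.6174$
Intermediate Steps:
$q{\left(N,Q \right)} = 64$ ($q{\left(N,Q \right)} = \left(-8\right)^{2} = 64$)
$\frac{-4857 + q{\left(24,0 \right)}}{1363 - 38} = \frac{-4857 + 64}{1363 - 38} = - \frac{4793}{1325}$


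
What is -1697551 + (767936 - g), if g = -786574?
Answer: -143041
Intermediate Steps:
-1697551 + (767936 - g) = -1697551 + (767936 - 1*(-786574)) = -1697551 + (767936 + 786574) = -1697551 + 1554510 = -143041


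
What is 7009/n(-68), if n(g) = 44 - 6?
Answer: 7009/38 ≈ 184.45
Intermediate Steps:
n(g) = 38
7009/n(-68) = 7009/38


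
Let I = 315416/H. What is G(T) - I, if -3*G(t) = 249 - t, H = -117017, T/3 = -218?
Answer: -34906701/117017 ≈ -298.30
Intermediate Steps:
T = -654 (T = 3*(-218) = -654)
I = -315416/117017 (I = 315416/(-117017) = 315416*(-1/117017) = -315416/117017 ≈ -2.6955)
G(t) = -83 + t/3 (G(t) = -(249 - t)/3 = -83 + t/3)
G(T) - I = (-83 + (⅓)*(-654)) - 1*(-315416/117017) = (-83 - 218) + 315416/117017 = -301 + 315416/117017 = -34906701/117017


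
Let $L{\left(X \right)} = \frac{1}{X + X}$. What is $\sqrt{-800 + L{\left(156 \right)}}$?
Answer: $\frac{i \sqrt{19468722}}{156} \approx 28.284 i$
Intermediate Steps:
$L{\left(X \right)} = \frac{1}{2 X}$
$\sqrt{-800 + L{\left(156 \right)}} = \sqrt{-800 + \frac{1}{2 \cdot 156}} = \sqrt{-800 + \frac{1}{2} \cdot \frac{1}{156}} = \sqrt{-800 + \frac{1}{312}} = \sqrt{- \frac{249599}{312}} = \frac{i \sqrt{19468722}}{156}$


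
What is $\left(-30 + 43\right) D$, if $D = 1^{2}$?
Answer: $13$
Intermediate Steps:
$D = 1$
$\left(-30 + 43\right) D = \left(-30 + 43\right) 1 = 13 \cdot 1 = 13$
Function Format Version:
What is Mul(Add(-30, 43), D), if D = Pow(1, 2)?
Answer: 13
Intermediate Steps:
D = 1
Mul(Add(-30, 43), D) = Mul(Add(-30, 43), 1) = Mul(13, 1) = 13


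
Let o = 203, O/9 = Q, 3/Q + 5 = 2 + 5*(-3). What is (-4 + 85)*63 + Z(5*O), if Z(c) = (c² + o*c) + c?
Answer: 14517/4 ≈ 3629.3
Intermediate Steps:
Q = -⅙ (Q = 3/(-5 + (2 + 5*(-3))) = 3/(-5 + (2 - 15)) = 3/(-5 - 13) = 3/(-18) = 3*(-1/18) = -⅙ ≈ -0.16667)
O = -3/2 (O = 9*(-⅙) = -3/2 ≈ -1.5000)
Z(c) = c² + 204*c (Z(c) = (c² + 203*c) + c = c² + 204*c)
(-4 + 85)*63 + Z(5*O) = (-4 + 85)*63 + (5*(-3/2))*(204 + 5*(-3/2)) = 81*63 - 15*(204 - 15/2)/2 = 5103 - 15/2*393/2 = 5103 - 5895/4 = 14517/4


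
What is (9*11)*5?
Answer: 495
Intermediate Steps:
(9*11)*5 = 99*5 = 495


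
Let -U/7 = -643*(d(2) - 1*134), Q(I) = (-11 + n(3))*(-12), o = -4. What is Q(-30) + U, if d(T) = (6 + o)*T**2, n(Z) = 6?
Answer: -567066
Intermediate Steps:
d(T) = 2*T**2 (d(T) = (6 - 4)*T**2 = 2*T**2)
Q(I) = 60 (Q(I) = (-11 + 6)*(-12) = -5*(-12) = 60)
U = -567126 (U = -(-4501)*(2*2**2 - 1*134) = -(-4501)*(2*4 - 134) = -(-4501)*(8 - 134) = -(-4501)*(-126) = -7*81018 = -567126)
Q(-30) + U = 60 - 567126 = -567066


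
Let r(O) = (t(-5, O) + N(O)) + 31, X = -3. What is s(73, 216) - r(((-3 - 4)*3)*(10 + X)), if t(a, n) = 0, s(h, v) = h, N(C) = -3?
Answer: 45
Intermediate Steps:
r(O) = 28 (r(O) = (0 - 3) + 31 = -3 + 31 = 28)
s(73, 216) - r(((-3 - 4)*3)*(10 + X)) = 73 - 1*28 = 73 - 28 = 45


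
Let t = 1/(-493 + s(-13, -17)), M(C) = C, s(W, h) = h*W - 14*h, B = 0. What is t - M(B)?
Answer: -1/34 ≈ -0.029412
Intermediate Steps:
s(W, h) = -14*h + W*h (s(W, h) = W*h - 14*h = -14*h + W*h)
t = -1/34 (t = 1/(-493 - 17*(-14 - 13)) = 1/(-493 - 17*(-27)) = 1/(-493 + 459) = 1/(-34) = -1/34 ≈ -0.029412)
t - M(B) = -1/34 - 1*0 = -1/34 + 0 = -1/34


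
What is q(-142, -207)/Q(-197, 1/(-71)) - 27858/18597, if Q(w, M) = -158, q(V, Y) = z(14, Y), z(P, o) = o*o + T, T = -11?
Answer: -133509975/489721 ≈ -272.62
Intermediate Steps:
z(P, o) = -11 + o² (z(P, o) = o*o - 11 = o² - 11 = -11 + o²)
q(V, Y) = -11 + Y²
q(-142, -207)/Q(-197, 1/(-71)) - 27858/18597 = (-11 + (-207)²)/(-158) - 27858/18597 = (-11 + 42849)*(-1/158) - 27858*1/18597 = 42838*(-1/158) - 9286/6199 = -21419/79 - 9286/6199 = -133509975/489721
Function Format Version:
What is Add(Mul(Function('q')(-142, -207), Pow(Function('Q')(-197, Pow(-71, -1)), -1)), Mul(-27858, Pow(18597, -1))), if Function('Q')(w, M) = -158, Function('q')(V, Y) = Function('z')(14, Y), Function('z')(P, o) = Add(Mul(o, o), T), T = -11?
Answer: Rational(-133509975, 489721) ≈ -272.62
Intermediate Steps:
Function('z')(P, o) = Add(-11, Pow(o, 2)) (Function('z')(P, o) = Add(Mul(o, o), -11) = Add(Pow(o, 2), -11) = Add(-11, Pow(o, 2)))
Function('q')(V, Y) = Add(-11, Pow(Y, 2))
Add(Mul(Function('q')(-142, -207), Pow(Function('Q')(-197, Pow(-71, -1)), -1)), Mul(-27858, Pow(18597, -1))) = Add(Mul(Add(-11, Pow(-207, 2)), Pow(-158, -1)), Mul(-27858, Pow(18597, -1))) = Add(Mul(Add(-11, 42849), Rational(-1, 158)), Mul(-27858, Rational(1, 18597))) = Add(Mul(42838, Rational(-1, 158)), Rational(-9286, 6199)) = Add(Rational(-21419, 79), Rational(-9286, 6199)) = Rational(-133509975, 489721)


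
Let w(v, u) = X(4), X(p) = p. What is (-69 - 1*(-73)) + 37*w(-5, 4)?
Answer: 152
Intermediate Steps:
w(v, u) = 4
(-69 - 1*(-73)) + 37*w(-5, 4) = (-69 - 1*(-73)) + 37*4 = (-69 + 73) + 148 = 4 + 148 = 152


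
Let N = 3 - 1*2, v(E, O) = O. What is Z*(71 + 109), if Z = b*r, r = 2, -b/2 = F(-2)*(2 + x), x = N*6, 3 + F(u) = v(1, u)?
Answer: 28800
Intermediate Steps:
F(u) = -3 + u
N = 1 (N = 3 - 2 = 1)
x = 6 (x = 1*6 = 6)
b = 80 (b = -2*(-3 - 2)*(2 + 6) = -(-10)*8 = -2*(-40) = 80)
Z = 160 (Z = 80*2 = 160)
Z*(71 + 109) = 160*(71 + 109) = 160*180 = 28800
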